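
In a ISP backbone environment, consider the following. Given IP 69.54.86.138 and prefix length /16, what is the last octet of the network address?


Given: IP = 69.54.86.138, prefix = /16
Subnet mask = 255.255.0.0
Last octet of IP: 138
Last octet of mask: 0
Network last octet = 138 AND 0 = 0

0


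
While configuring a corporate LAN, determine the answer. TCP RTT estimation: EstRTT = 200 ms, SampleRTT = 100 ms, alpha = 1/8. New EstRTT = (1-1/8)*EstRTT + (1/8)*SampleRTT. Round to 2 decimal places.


Given: EstRTT = 200 ms, SampleRTT = 100 ms, alpha = 1/8
New EstRTT = (1 - alpha) * EstRTT + alpha * SampleRTT
(7/8) * 200 = 175
(1/8) * 100 = 12.5
New EstRTT = 175 + 12.5 = 187.5 ms -> 187.50 ms (2 dp)

187.50


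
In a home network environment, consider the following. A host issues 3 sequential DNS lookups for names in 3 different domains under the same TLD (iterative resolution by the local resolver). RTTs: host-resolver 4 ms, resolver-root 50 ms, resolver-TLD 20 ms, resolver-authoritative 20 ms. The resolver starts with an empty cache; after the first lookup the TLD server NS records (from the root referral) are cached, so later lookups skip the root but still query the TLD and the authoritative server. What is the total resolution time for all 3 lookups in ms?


Lookup 1 (cold cache): local + root + TLD + auth = 4 + 50 + 20 + 20 = 94 ms
Lookups 2..3 (TLD NS cached -> skip root; new domain -> still ask TLD and auth): local + TLD + auth = 4 + 20 + 20 = 44 ms each
Remaining 2 lookups: 2 * 44 = 88 ms
Total = 94 + 88 = 182 ms

182


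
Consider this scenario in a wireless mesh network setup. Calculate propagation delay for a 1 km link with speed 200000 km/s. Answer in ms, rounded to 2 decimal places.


Given: distance = 1 km, speed = 200000 km/s
Delay = distance / speed = 1 / 200000 seconds
Delay in ms = 1 * 1000 / 200000
Delay = 0.0050 ms
Rounded to 2 dp = 0.01 ms

0.01


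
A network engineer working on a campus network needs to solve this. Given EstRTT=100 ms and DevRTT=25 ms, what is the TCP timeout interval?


Given: EstRTT = 100 ms, DevRTT = 25 ms
Timeout = EstRTT + 4 * DevRTT
4 * DevRTT = 4 * 25 = 100
Timeout = 100 + 100 = 200 ms

200


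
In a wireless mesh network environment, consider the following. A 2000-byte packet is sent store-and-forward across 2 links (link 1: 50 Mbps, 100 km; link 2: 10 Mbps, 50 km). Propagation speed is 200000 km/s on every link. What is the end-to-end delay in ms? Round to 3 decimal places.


Packet = 2000 bytes = 16000 bits. Store-and-forward: sum (t_trans + t_prop) per link.
Link 1: t_trans = 16000/(50*10^6) s = 0.3200 ms; t_prop = 100/200000 s = 0.5000 ms; subtotal = 0.8200 ms
Link 2: t_trans = 16000/(10*10^6) s = 1.6000 ms; t_prop = 50/200000 s = 0.2500 ms; subtotal = 1.8500 ms
End-to-end = 0.8200 + 1.8500 = 2.6700 ms -> 2.670 ms (3 dp)

2.670


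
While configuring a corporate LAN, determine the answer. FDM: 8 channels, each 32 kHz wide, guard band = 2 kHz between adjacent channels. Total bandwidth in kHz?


Given: 8 channels, 32 kHz each, guard = 2 kHz
Channel bandwidth = 8 * 32 = 256 kHz
Guard bands = 7 gaps * 2 kHz = 14 kHz
Total = 256 + 14 = 270 kHz

270


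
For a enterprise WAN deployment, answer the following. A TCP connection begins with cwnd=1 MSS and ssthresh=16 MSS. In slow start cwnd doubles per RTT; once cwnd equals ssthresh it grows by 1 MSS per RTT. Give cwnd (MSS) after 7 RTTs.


RTT 0: cwnd = 1 MSS (initial)
RTT 1: cwnd = 2 MSS (slow start, doubled)
RTT 2: cwnd = 4 MSS (slow start, doubled)
RTT 3: cwnd = 8 MSS (slow start, doubled)
RTT 4: cwnd = 16 MSS (slow start, doubled)
RTT 5: cwnd = 17 MSS (congestion avoidance, +1)
RTT 6: cwnd = 18 MSS (congestion avoidance, +1)
RTT 7: cwnd = 19 MSS (congestion avoidance, +1)

19


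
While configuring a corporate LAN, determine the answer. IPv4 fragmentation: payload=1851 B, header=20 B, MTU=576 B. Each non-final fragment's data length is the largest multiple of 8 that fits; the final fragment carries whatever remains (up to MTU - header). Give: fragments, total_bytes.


Max data per non-final fragment = floor((MTU - header)/8)*8 = floor((576 - 20)/8)*8 = floor(556/8)*8 = 552 B
Final fragment needs no 8-byte alignment: it can carry up to MTU - header = 556 B
Non-final fragments needed = ceil((payload - 556) / 552) = ceil(1295/552) = ceil(2.3460) = 3
Number of fragments = 3 + 1 = 4
Fragment sizes (data): 3 * 552 B + 195 B (last, 195 <= 556 OK)
Total bytes sent = payload + n_frags * header = 1851 + 4*20 = 1851 + 80 = 1931 B

4, 1931


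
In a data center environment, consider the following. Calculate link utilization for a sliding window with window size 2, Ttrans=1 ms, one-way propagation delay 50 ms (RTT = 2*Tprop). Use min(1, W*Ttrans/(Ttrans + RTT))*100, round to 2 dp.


Given: W = 2, Ttrans = 1 ms, RTT = 100 ms (= 2 * Tprop, Tprop = 50 ms)
Cycle time = Ttrans + RTT = 1 + 100 = 101 ms (first packet sent until its ACK returns)
W * Ttrans = 2 * 1 = 2 ms of sending per cycle
W * Ttrans / (Ttrans + RTT) = 2 / 101 = 0.019802
U = min(1, 0.019802) = 0.019802
U% = 1.98%

1.98


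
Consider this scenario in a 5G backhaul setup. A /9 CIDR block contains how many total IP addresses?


Given: CIDR prefix /9
Host bits = 32 - 9 = 23
Total addresses = 2^23 = 8388608

8388608


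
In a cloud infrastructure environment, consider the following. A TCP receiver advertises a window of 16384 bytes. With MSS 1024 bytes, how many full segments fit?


Given: RWND = 16384 bytes, MSS = 1024 bytes
Full segments = floor(RWND / MSS)
Full segments = floor(16384 / 1024)
Full segments = floor(16.0) = 16

16


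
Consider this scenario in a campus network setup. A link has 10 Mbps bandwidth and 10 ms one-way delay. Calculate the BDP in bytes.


Given: bandwidth = 10 Mbps, delay = 10 ms
BDP in bits = 10 * 10^6 * 10 / 1000
BDP in bits = 100000
BDP in bytes = 100000 / 8 = 12500

12500


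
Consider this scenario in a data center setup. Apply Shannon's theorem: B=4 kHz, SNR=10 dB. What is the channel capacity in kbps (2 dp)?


Given: B = 4 kHz, SNR = 10 dB
SNR linear = 10^(10/10) = 10
1 + SNR = 11
log2(11) = 3.4594316186
C = 4 * 1000 * 3.4594316186 = 13837.7265 bps
C = 13.837726 kbps -> 13.84 kbps (2 dp)

13.84


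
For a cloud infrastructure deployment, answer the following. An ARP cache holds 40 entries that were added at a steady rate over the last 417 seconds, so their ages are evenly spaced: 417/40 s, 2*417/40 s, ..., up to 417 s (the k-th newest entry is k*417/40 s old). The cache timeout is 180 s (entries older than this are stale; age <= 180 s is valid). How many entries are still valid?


Ages are k * 417/40 s for k = 1..40 (spacing = 10.4250 s).
Entry k is valid iff k * 417/40 <= 180 iff k <= 40 * 180 / 417 = 17.2662
n_valid = floor(17.2662) = 17
(n_stale = 40 - 17 = 23)

17


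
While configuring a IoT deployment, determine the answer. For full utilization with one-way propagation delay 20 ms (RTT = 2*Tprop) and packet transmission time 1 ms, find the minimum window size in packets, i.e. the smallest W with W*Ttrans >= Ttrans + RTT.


Given: Ttrans = 1 ms, RTT = 40 ms (= 2 * Tprop, Tprop = 20 ms)
Time until first ACK returns = Ttrans + RTT = 1 + 40 = 41 ms
Need W * Ttrans >= Ttrans + RTT  ->  W >= (Ttrans + RTT) / Ttrans
(Ttrans + RTT) / Ttrans = 41 / 1 = 41
W_min = ceil(41) = 41

41


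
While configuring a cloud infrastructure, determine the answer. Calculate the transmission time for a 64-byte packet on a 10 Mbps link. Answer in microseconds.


Given: packet = 64 bytes, bandwidth = 10 Mbps
Packet in bits = 64 * 8 = 512 bits
Bandwidth = 10 * 10^6 = 10000000 bps
Time = 512 / 10000000 seconds
Time in us = 512 * 10^6 / 10000000 = 51.2

51.2


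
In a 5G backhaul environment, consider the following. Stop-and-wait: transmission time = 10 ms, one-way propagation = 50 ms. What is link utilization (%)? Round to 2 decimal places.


Given: Ttrans = 10 ms, Tprop = 50 ms
RTT = 2 * Tprop = 2 * 50 = 100 ms
U = Ttrans / (Ttrans + RTT)
U = 10 / (10 + 100)
U = 10 / 110 = 0.090909
U% = 9.09%

9.09


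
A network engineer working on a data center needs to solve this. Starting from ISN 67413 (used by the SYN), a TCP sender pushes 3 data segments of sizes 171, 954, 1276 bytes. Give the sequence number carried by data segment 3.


The SYN occupies sequence number ISN = 67413, so the first data byte is ISN + 1 = 67414.
SEQ of data segment i = (ISN + 1) + sum of payload sizes of segments 1..i-1.
Segment 1: SEQ = 67414, payload = 171 bytes
Segment 2: SEQ = 67585, payload = 954 bytes
Segment 3: SEQ = 68539, payload = 1276 bytes
SEQ of segment 3 = 67414 + 171 + 954 = 68539

68539


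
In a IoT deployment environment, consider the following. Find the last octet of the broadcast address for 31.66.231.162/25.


Given: IP = 31.66.231.162, prefix = /25
Host bits = 32 - 25 = 7
Network last octet = 162 AND mask = 128
Host part size = 2^7 - 1 = 127
Broadcast last octet = 128 OR 127 = 255

255


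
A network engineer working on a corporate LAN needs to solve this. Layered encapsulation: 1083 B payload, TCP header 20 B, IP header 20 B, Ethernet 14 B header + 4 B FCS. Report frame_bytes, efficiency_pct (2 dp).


TCP segment = 1083 + 20 = 1103 B
IP packet = 1103 + 20 = 1123 B
Ethernet frame = 1123 + 14 + 4 = 1141 B
Efficiency = app / frame = 1083 / 1141 = 0.949167 = 94.9167% -> 94.92% (2 dp)

1141, 94.92


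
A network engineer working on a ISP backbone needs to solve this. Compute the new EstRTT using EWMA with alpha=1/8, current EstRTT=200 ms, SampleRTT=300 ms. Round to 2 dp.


Given: EstRTT = 200 ms, SampleRTT = 300 ms, alpha = 1/8
New EstRTT = (1 - alpha) * EstRTT + alpha * SampleRTT
(7/8) * 200 = 175
(1/8) * 300 = 37.5
New EstRTT = 175 + 37.5 = 212.5 ms -> 212.50 ms (2 dp)

212.50


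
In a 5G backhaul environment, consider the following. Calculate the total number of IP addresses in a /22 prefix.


Given: CIDR prefix /22
Host bits = 32 - 22 = 10
Total addresses = 2^10 = 1024

1024


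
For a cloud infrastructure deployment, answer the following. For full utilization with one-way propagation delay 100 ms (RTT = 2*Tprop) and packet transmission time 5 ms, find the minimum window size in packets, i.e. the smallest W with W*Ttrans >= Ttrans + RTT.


Given: Ttrans = 5 ms, RTT = 200 ms (= 2 * Tprop, Tprop = 100 ms)
Time until first ACK returns = Ttrans + RTT = 5 + 200 = 205 ms
Need W * Ttrans >= Ttrans + RTT  ->  W >= (Ttrans + RTT) / Ttrans
(Ttrans + RTT) / Ttrans = 205 / 5 = 41
W_min = ceil(41) = 41

41


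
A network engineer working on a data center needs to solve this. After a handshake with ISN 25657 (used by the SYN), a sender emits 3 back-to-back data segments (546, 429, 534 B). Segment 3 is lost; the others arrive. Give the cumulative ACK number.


SYN uses sequence number 25657; first data byte = ISN + 1 = 25658.
Segment 1: SEQ = 25658, len = 546 B, covers [25658, 26203]
Segment 2: SEQ = 26204, len = 429 B, covers [26204, 26632]
Segment 3: SEQ = 26633, len = 534 B, covers [26633, 27166] [LOST]
In-order data received: bytes [25658, 26632] (segments 1..2).
Segment 3 missing -> gap begins at byte 26633.
Cumulative ACK = next expected in-order byte = 25658 + 546 + 429 = 26633

26633


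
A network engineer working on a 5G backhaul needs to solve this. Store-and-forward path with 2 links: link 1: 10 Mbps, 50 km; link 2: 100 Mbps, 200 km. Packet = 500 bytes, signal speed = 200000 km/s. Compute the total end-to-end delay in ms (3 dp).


Packet = 500 bytes = 4000 bits. Store-and-forward: sum (t_trans + t_prop) per link.
Link 1: t_trans = 4000/(10*10^6) s = 0.4000 ms; t_prop = 50/200000 s = 0.2500 ms; subtotal = 0.6500 ms
Link 2: t_trans = 4000/(100*10^6) s = 0.0400 ms; t_prop = 200/200000 s = 1.0000 ms; subtotal = 1.0400 ms
End-to-end = 0.6500 + 1.0400 = 1.6900 ms -> 1.690 ms (3 dp)

1.690


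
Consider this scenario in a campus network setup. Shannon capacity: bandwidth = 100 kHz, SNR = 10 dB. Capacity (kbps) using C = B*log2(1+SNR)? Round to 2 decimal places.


Given: B = 100 kHz, SNR = 10 dB
SNR linear = 10^(10/10) = 10
1 + SNR = 11
log2(11) = 3.4594316186
C = 100 * 1000 * 3.4594316186 = 345943.1619 bps
C = 345.943162 kbps -> 345.94 kbps (2 dp)

345.94


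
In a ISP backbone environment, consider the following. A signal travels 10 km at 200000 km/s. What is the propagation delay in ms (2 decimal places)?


Given: distance = 10 km, speed = 200000 km/s
Delay = distance / speed = 10 / 200000 seconds
Delay in ms = 10 * 1000 / 200000
Delay = 0.0500 ms
Rounded to 2 dp = 0.05 ms

0.05


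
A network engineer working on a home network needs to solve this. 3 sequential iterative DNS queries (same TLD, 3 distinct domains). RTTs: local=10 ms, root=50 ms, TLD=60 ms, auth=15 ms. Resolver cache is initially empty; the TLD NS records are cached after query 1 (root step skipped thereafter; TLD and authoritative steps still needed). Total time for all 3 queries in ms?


Lookup 1 (cold cache): local + root + TLD + auth = 10 + 50 + 60 + 15 = 135 ms
Lookups 2..3 (TLD NS cached -> skip root; new domain -> still ask TLD and auth): local + TLD + auth = 10 + 60 + 15 = 85 ms each
Remaining 2 lookups: 2 * 85 = 170 ms
Total = 135 + 170 = 305 ms

305


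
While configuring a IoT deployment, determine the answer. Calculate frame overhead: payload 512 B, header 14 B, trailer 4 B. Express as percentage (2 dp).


Given: payload = 512 B, header = 14 B, trailer = 4 B
Overhead bytes = header + trailer = 14 + 4 = 18
Total frame = payload + overhead = 512 + 18 = 530
Overhead % = 18 / 530 * 100 = 3.3962% -> 3.40% (2 dp)

3.40


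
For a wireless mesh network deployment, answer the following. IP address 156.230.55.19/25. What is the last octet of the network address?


Given: IP = 156.230.55.19, prefix = /25
Subnet mask = 255.255.255.128
Last octet of IP: 19
Last octet of mask: 128
Network last octet = 19 AND 128 = 0

0


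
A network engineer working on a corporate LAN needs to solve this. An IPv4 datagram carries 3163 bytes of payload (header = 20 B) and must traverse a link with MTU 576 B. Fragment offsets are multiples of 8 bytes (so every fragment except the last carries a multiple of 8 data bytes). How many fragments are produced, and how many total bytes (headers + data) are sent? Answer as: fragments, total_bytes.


Max data per non-final fragment = floor((MTU - header)/8)*8 = floor((576 - 20)/8)*8 = floor(556/8)*8 = 552 B
Final fragment needs no 8-byte alignment: it can carry up to MTU - header = 556 B
Non-final fragments needed = ceil((payload - 556) / 552) = ceil(2607/552) = ceil(4.7228) = 5
Number of fragments = 5 + 1 = 6
Fragment sizes (data): 5 * 552 B + 403 B (last, 403 <= 556 OK)
Total bytes sent = payload + n_frags * header = 3163 + 6*20 = 3163 + 120 = 3283 B

6, 3283


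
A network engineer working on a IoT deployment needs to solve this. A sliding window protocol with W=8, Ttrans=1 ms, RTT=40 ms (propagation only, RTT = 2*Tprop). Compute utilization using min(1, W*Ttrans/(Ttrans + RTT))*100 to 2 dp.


Given: W = 8, Ttrans = 1 ms, RTT = 40 ms (= 2 * Tprop, Tprop = 20 ms)
Cycle time = Ttrans + RTT = 1 + 40 = 41 ms (first packet sent until its ACK returns)
W * Ttrans = 8 * 1 = 8 ms of sending per cycle
W * Ttrans / (Ttrans + RTT) = 8 / 41 = 0.195122
U = min(1, 0.195122) = 0.195122
U% = 19.51%

19.51


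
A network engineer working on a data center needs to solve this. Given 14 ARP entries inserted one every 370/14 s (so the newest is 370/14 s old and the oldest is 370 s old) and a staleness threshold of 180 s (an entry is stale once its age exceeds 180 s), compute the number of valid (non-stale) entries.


Ages are k * 370/14 s for k = 1..14 (spacing = 26.4286 s).
Entry k is valid iff k * 370/14 <= 180 iff k <= 14 * 180 / 370 = 6.8108
n_valid = floor(6.8108) = 6
(n_stale = 14 - 6 = 8)

6


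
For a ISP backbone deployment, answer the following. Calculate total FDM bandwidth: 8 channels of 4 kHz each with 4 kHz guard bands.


Given: 8 channels, 4 kHz each, guard = 4 kHz
Channel bandwidth = 8 * 4 = 32 kHz
Guard bands = 7 gaps * 4 kHz = 28 kHz
Total = 32 + 28 = 60 kHz

60


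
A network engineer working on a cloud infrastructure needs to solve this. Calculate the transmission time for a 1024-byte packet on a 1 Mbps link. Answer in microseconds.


Given: packet = 1024 bytes, bandwidth = 1 Mbps
Packet in bits = 1024 * 8 = 8192 bits
Bandwidth = 1 * 10^6 = 1000000 bps
Time = 8192 / 1000000 seconds
Time in us = 8192 * 10^6 / 1000000 = 8192

8192


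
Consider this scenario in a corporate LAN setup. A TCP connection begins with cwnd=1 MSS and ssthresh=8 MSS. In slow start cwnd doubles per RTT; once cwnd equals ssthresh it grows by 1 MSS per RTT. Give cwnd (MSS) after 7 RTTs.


RTT 0: cwnd = 1 MSS (initial)
RTT 1: cwnd = 2 MSS (slow start, doubled)
RTT 2: cwnd = 4 MSS (slow start, doubled)
RTT 3: cwnd = 8 MSS (slow start, doubled)
RTT 4: cwnd = 9 MSS (congestion avoidance, +1)
RTT 5: cwnd = 10 MSS (congestion avoidance, +1)
RTT 6: cwnd = 11 MSS (congestion avoidance, +1)
RTT 7: cwnd = 12 MSS (congestion avoidance, +1)

12


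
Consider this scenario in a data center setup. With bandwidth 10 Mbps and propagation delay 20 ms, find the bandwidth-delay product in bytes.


Given: bandwidth = 10 Mbps, delay = 20 ms
BDP in bits = 10 * 10^6 * 20 / 1000
BDP in bits = 200000
BDP in bytes = 200000 / 8 = 25000

25000


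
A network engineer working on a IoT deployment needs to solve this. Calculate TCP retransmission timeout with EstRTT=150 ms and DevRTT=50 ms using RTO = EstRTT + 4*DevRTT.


Given: EstRTT = 150 ms, DevRTT = 50 ms
Timeout = EstRTT + 4 * DevRTT
4 * DevRTT = 4 * 50 = 200
Timeout = 150 + 200 = 350 ms

350


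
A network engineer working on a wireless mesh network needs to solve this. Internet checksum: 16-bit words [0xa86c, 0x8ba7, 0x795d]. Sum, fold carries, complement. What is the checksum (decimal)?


Given words: [0xa86c, 0x8ba7, 0x795d]
Step 1: Sum all words
Raw sum = 43116 + 35751 + 31069 = 109936
Step 2: Fold carry: (44400 + 1) = 44401
One's complement = ~44401 & 0xFFFF = 21134

21134


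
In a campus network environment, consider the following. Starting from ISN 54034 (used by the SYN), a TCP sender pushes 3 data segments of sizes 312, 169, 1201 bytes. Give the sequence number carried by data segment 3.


The SYN occupies sequence number ISN = 54034, so the first data byte is ISN + 1 = 54035.
SEQ of data segment i = (ISN + 1) + sum of payload sizes of segments 1..i-1.
Segment 1: SEQ = 54035, payload = 312 bytes
Segment 2: SEQ = 54347, payload = 169 bytes
Segment 3: SEQ = 54516, payload = 1201 bytes
SEQ of segment 3 = 54035 + 312 + 169 = 54516

54516


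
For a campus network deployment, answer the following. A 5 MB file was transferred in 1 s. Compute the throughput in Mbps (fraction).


Given: file = 5 MB, time = 1 s
File in Mb = 5 * 8 = 40 Mb
Throughput = 40 / 1 Mbps
Throughput = 40 Mbps

40


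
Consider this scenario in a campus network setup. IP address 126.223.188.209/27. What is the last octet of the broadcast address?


Given: IP = 126.223.188.209, prefix = /27
Host bits = 32 - 27 = 5
Network last octet = 209 AND mask = 192
Host part size = 2^5 - 1 = 31
Broadcast last octet = 192 OR 31 = 223

223


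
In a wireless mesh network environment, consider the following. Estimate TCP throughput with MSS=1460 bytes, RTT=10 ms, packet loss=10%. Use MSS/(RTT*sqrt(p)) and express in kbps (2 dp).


Given: MSS = 1460 bytes, RTT = 10 ms, loss = 10%
RTT in seconds = 10 / 1000 = 0.01
Loss rate = 10% = 0.1
sqrt(loss) = sqrt(0.1) = 0.316227766017
Throughput (bytes/s) = 1460 / (0.01 * 0.316227766017) = 461692.5384
Throughput (kbps) = 461692.5384 * 8 / 1000 = 3693.540307 -> 3693.54 kbps (2 dp)

3693.54


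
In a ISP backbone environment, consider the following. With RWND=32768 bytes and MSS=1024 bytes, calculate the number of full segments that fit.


Given: RWND = 32768 bytes, MSS = 1024 bytes
Full segments = floor(RWND / MSS)
Full segments = floor(32768 / 1024)
Full segments = floor(32.0) = 32

32


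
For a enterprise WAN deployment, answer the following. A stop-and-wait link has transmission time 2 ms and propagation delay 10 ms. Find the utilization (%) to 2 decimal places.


Given: Ttrans = 2 ms, Tprop = 10 ms
RTT = 2 * Tprop = 2 * 10 = 20 ms
U = Ttrans / (Ttrans + RTT)
U = 2 / (2 + 20)
U = 2 / 22 = 0.090909
U% = 9.09%

9.09


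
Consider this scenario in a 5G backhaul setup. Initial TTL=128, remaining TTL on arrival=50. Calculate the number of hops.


Given: initial TTL = 128, received TTL = 50
Hops = initial TTL - received TTL
Hops = 128 - 50 = 78

78


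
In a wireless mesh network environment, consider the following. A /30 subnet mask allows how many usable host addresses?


Given: subnet mask /30
Host bits = 32 - 30 = 2
Total addresses = 2^2 = 4
Usable hosts = 4 - 2 (network + broadcast) = 2

2


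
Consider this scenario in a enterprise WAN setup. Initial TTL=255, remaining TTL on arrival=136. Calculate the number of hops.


Given: initial TTL = 255, received TTL = 136
Hops = initial TTL - received TTL
Hops = 255 - 136 = 119

119


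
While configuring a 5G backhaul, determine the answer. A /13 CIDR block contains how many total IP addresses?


Given: CIDR prefix /13
Host bits = 32 - 13 = 19
Total addresses = 2^19 = 524288

524288


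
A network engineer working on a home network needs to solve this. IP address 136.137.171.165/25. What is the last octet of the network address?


Given: IP = 136.137.171.165, prefix = /25
Subnet mask = 255.255.255.128
Last octet of IP: 165
Last octet of mask: 128
Network last octet = 165 AND 128 = 128

128


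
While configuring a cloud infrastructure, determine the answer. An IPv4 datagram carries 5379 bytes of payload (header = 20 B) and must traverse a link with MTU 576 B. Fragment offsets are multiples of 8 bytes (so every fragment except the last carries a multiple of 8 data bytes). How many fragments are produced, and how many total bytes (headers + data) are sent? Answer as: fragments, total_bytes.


Max data per non-final fragment = floor((MTU - header)/8)*8 = floor((576 - 20)/8)*8 = floor(556/8)*8 = 552 B
Final fragment needs no 8-byte alignment: it can carry up to MTU - header = 556 B
Non-final fragments needed = ceil((payload - 556) / 552) = ceil(4823/552) = ceil(8.7373) = 9
Number of fragments = 9 + 1 = 10
Fragment sizes (data): 9 * 552 B + 411 B (last, 411 <= 556 OK)
Total bytes sent = payload + n_frags * header = 5379 + 10*20 = 5379 + 200 = 5579 B

10, 5579


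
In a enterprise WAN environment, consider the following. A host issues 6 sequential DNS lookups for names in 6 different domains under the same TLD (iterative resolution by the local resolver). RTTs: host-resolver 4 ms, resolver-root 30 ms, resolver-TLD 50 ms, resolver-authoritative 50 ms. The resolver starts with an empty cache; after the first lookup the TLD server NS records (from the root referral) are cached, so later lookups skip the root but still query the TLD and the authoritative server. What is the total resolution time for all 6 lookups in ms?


Lookup 1 (cold cache): local + root + TLD + auth = 4 + 30 + 50 + 50 = 134 ms
Lookups 2..6 (TLD NS cached -> skip root; new domain -> still ask TLD and auth): local + TLD + auth = 4 + 50 + 50 = 104 ms each
Remaining 5 lookups: 5 * 104 = 520 ms
Total = 134 + 520 = 654 ms

654


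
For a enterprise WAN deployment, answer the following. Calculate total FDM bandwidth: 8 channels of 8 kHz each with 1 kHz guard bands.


Given: 8 channels, 8 kHz each, guard = 1 kHz
Channel bandwidth = 8 * 8 = 64 kHz
Guard bands = 7 gaps * 1 kHz = 7 kHz
Total = 64 + 7 = 71 kHz

71


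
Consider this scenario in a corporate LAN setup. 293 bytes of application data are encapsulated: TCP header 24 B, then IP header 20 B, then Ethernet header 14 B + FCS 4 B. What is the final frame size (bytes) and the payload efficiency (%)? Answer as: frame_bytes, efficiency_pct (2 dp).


TCP segment = 293 + 24 = 317 B
IP packet = 317 + 20 = 337 B
Ethernet frame = 337 + 14 + 4 = 355 B
Efficiency = app / frame = 293 / 355 = 0.825352 = 82.5352% -> 82.54% (2 dp)

355, 82.54


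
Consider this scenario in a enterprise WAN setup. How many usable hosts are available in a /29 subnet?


Given: subnet mask /29
Host bits = 32 - 29 = 3
Total addresses = 2^3 = 8
Usable hosts = 8 - 2 (network + broadcast) = 6

6


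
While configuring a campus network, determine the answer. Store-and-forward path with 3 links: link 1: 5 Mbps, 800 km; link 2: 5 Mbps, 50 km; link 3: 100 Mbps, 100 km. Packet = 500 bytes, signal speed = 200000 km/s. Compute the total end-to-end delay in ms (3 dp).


Packet = 500 bytes = 4000 bits. Store-and-forward: sum (t_trans + t_prop) per link.
Link 1: t_trans = 4000/(5*10^6) s = 0.8000 ms; t_prop = 800/200000 s = 4.0000 ms; subtotal = 4.8000 ms
Link 2: t_trans = 4000/(5*10^6) s = 0.8000 ms; t_prop = 50/200000 s = 0.2500 ms; subtotal = 1.0500 ms
Link 3: t_trans = 4000/(100*10^6) s = 0.0400 ms; t_prop = 100/200000 s = 0.5000 ms; subtotal = 0.5400 ms
End-to-end = 4.8000 + 1.0500 + 0.5400 = 6.3900 ms -> 6.390 ms (3 dp)

6.390


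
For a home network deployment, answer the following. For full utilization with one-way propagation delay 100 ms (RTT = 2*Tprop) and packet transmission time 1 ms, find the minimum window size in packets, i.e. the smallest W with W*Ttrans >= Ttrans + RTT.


Given: Ttrans = 1 ms, RTT = 200 ms (= 2 * Tprop, Tprop = 100 ms)
Time until first ACK returns = Ttrans + RTT = 1 + 200 = 201 ms
Need W * Ttrans >= Ttrans + RTT  ->  W >= (Ttrans + RTT) / Ttrans
(Ttrans + RTT) / Ttrans = 201 / 1 = 201
W_min = ceil(201) = 201

201


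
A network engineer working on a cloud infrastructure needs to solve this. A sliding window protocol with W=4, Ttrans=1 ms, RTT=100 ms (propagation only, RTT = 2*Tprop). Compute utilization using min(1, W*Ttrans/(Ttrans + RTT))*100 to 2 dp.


Given: W = 4, Ttrans = 1 ms, RTT = 100 ms (= 2 * Tprop, Tprop = 50 ms)
Cycle time = Ttrans + RTT = 1 + 100 = 101 ms (first packet sent until its ACK returns)
W * Ttrans = 4 * 1 = 4 ms of sending per cycle
W * Ttrans / (Ttrans + RTT) = 4 / 101 = 0.039604
U = min(1, 0.039604) = 0.039604
U% = 3.96%

3.96


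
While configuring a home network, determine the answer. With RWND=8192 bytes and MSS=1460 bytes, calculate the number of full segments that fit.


Given: RWND = 8192 bytes, MSS = 1460 bytes
Full segments = floor(RWND / MSS)
Full segments = floor(8192 / 1460)
Full segments = floor(5.611) = 5

5


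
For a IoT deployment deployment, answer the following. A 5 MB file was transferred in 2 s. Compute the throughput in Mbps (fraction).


Given: file = 5 MB, time = 2 s
File in Mb = 5 * 8 = 40 Mb
Throughput = 40 / 2 Mbps
Throughput = 20 Mbps

20


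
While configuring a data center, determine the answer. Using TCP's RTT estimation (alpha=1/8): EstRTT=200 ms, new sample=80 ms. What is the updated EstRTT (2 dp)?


Given: EstRTT = 200 ms, SampleRTT = 80 ms, alpha = 1/8
New EstRTT = (1 - alpha) * EstRTT + alpha * SampleRTT
(7/8) * 200 = 175
(1/8) * 80 = 10
New EstRTT = 175 + 10 = 185 ms -> 185.00 ms (2 dp)

185.00


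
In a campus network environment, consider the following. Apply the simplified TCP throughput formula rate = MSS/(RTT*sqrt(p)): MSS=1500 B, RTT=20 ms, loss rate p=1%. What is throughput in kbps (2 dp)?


Given: MSS = 1500 bytes, RTT = 20 ms, loss = 1%
RTT in seconds = 20 / 1000 = 0.02
Loss rate = 1% = 0.01
sqrt(loss) = sqrt(0.01) = 0.1
Throughput (bytes/s) = 1500 / (0.02 * 0.1) = 750000.0000
Throughput (kbps) = 750000.0000 * 8 / 1000 = 6000.000000 -> 6000.00 kbps (2 dp)

6000.00


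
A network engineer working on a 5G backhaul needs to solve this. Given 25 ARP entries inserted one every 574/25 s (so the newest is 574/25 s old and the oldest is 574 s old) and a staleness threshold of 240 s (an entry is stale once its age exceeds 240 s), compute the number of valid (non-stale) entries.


Ages are k * 574/25 s for k = 1..25 (spacing = 22.9600 s).
Entry k is valid iff k * 574/25 <= 240 iff k <= 25 * 240 / 574 = 10.4530
n_valid = floor(10.4530) = 10
(n_stale = 25 - 10 = 15)

10


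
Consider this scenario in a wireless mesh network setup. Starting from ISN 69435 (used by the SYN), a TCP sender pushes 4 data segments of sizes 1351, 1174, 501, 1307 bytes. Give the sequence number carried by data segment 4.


The SYN occupies sequence number ISN = 69435, so the first data byte is ISN + 1 = 69436.
SEQ of data segment i = (ISN + 1) + sum of payload sizes of segments 1..i-1.
Segment 1: SEQ = 69436, payload = 1351 bytes
Segment 2: SEQ = 70787, payload = 1174 bytes
Segment 3: SEQ = 71961, payload = 501 bytes
Segment 4: SEQ = 72462, payload = 1307 bytes
SEQ of segment 4 = 69436 + 1351 + 1174 + 501 = 72462

72462


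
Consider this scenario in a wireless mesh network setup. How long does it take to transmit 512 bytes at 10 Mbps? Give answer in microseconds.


Given: packet = 512 bytes, bandwidth = 10 Mbps
Packet in bits = 512 * 8 = 4096 bits
Bandwidth = 10 * 10^6 = 10000000 bps
Time = 4096 / 10000000 seconds
Time in us = 4096 * 10^6 / 10000000 = 409.6

409.6


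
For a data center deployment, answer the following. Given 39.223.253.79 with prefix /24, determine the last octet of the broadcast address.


Given: IP = 39.223.253.79, prefix = /24
Host bits = 32 - 24 = 8
Network last octet = 79 AND mask = 0
Host part size = 2^8 - 1 = 255
Broadcast last octet = 0 OR 255 = 255

255


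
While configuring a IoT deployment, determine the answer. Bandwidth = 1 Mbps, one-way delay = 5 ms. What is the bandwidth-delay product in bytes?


Given: bandwidth = 1 Mbps, delay = 5 ms
BDP in bits = 1 * 10^6 * 5 / 1000
BDP in bits = 5000
BDP in bytes = 5000 / 8 = 625

625


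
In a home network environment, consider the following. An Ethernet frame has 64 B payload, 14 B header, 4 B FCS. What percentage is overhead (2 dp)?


Given: payload = 64 B, header = 14 B, trailer = 4 B
Overhead bytes = header + trailer = 14 + 4 = 18
Total frame = payload + overhead = 64 + 18 = 82
Overhead % = 18 / 82 * 100 = 21.9512% -> 21.95% (2 dp)

21.95


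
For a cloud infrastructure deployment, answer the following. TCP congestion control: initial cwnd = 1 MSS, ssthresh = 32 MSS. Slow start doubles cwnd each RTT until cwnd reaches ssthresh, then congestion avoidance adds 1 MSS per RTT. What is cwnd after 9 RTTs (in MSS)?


RTT 0: cwnd = 1 MSS (initial)
RTT 1: cwnd = 2 MSS (slow start, doubled)
RTT 2: cwnd = 4 MSS (slow start, doubled)
RTT 3: cwnd = 8 MSS (slow start, doubled)
RTT 4: cwnd = 16 MSS (slow start, doubled)
RTT 5: cwnd = 32 MSS (slow start, doubled)
RTT 6: cwnd = 33 MSS (congestion avoidance, +1)
RTT 7: cwnd = 34 MSS (congestion avoidance, +1)
RTT 8: cwnd = 35 MSS (congestion avoidance, +1)
RTT 9: cwnd = 36 MSS (congestion avoidance, +1)

36


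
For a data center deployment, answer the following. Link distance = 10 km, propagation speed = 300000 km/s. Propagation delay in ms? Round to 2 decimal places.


Given: distance = 10 km, speed = 300000 km/s
Delay = distance / speed = 10 / 300000 seconds
Delay in ms = 10 * 1000 / 300000
Delay = 0.0333 ms
Rounded to 2 dp = 0.03 ms

0.03


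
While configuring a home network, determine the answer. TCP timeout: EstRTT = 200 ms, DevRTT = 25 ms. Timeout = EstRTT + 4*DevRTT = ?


Given: EstRTT = 200 ms, DevRTT = 25 ms
Timeout = EstRTT + 4 * DevRTT
4 * DevRTT = 4 * 25 = 100
Timeout = 200 + 100 = 300 ms

300


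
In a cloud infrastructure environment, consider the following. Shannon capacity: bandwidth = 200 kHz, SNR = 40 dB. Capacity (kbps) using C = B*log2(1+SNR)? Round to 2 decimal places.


Given: B = 200 kHz, SNR = 40 dB
SNR linear = 10^(40/10) = 10000
1 + SNR = 10001
log2(10001) = 13.2878566418
C = 200 * 1000 * 13.2878566418 = 2657571.3284 bps
C = 2657.571328 kbps -> 2657.57 kbps (2 dp)

2657.57


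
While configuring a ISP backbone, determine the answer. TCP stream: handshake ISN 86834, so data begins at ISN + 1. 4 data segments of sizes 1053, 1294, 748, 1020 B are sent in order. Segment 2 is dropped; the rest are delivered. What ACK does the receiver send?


SYN uses sequence number 86834; first data byte = ISN + 1 = 86835.
Segment 1: SEQ = 86835, len = 1053 B, covers [86835, 87887]
Segment 2: SEQ = 87888, len = 1294 B, covers [87888, 89181] [LOST]
Segment 3: SEQ = 89182, len = 748 B, covers [89182, 89929]
Segment 4: SEQ = 89930, len = 1020 B, covers [89930, 90949]
In-order data received: bytes [86835, 87887] (segments 1..1).
Segment 2 missing -> gap begins at byte 87888; later segments buffered out of order.
Cumulative ACK = next expected in-order byte = 86835 + 1053 = 87888

87888


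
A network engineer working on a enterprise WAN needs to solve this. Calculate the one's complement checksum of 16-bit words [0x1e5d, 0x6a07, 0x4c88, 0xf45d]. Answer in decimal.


Given words: [0x1e5d, 0x6a07, 0x4c88, 0xf45d]
Step 1: Sum all words
Raw sum = 7773 + 27143 + 19592 + 62557 = 117065
Step 2: Fold carry: (51529 + 1) = 51530
One's complement = ~51530 & 0xFFFF = 14005

14005


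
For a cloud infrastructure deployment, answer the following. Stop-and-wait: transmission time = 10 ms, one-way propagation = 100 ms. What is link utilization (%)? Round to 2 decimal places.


Given: Ttrans = 10 ms, Tprop = 100 ms
RTT = 2 * Tprop = 2 * 100 = 200 ms
U = Ttrans / (Ttrans + RTT)
U = 10 / (10 + 200)
U = 10 / 210 = 0.047619
U% = 4.76%

4.76


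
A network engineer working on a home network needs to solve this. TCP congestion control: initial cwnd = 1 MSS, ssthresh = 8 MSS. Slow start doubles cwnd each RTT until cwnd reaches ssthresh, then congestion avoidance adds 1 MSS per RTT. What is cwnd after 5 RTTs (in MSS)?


RTT 0: cwnd = 1 MSS (initial)
RTT 1: cwnd = 2 MSS (slow start, doubled)
RTT 2: cwnd = 4 MSS (slow start, doubled)
RTT 3: cwnd = 8 MSS (slow start, doubled)
RTT 4: cwnd = 9 MSS (congestion avoidance, +1)
RTT 5: cwnd = 10 MSS (congestion avoidance, +1)

10


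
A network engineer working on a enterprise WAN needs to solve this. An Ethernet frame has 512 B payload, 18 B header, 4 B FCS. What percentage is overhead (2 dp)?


Given: payload = 512 B, header = 18 B, trailer = 4 B
Overhead bytes = header + trailer = 18 + 4 = 22
Total frame = payload + overhead = 512 + 22 = 534
Overhead % = 22 / 534 * 100 = 4.1199% -> 4.12% (2 dp)

4.12


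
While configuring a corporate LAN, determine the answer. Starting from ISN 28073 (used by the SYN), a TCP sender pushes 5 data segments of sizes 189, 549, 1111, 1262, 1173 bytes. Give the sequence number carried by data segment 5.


The SYN occupies sequence number ISN = 28073, so the first data byte is ISN + 1 = 28074.
SEQ of data segment i = (ISN + 1) + sum of payload sizes of segments 1..i-1.
Segment 1: SEQ = 28074, payload = 189 bytes
Segment 2: SEQ = 28263, payload = 549 bytes
Segment 3: SEQ = 28812, payload = 1111 bytes
Segment 4: SEQ = 29923, payload = 1262 bytes
Segment 5: SEQ = 31185, payload = 1173 bytes
SEQ of segment 5 = 28074 + 189 + 549 + 1111 + 1262 = 31185

31185


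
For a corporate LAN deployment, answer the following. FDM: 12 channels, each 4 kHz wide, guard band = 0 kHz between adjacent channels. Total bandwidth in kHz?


Given: 12 channels, 4 kHz each, guard = 0 kHz
Channel bandwidth = 12 * 4 = 48 kHz
Guard bands = 11 gaps * 0 kHz = 0 kHz
Total = 48 + 0 = 48 kHz

48


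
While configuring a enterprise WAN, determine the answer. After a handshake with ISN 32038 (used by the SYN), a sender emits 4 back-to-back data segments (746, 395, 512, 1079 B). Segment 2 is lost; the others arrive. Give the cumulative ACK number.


SYN uses sequence number 32038; first data byte = ISN + 1 = 32039.
Segment 1: SEQ = 32039, len = 746 B, covers [32039, 32784]
Segment 2: SEQ = 32785, len = 395 B, covers [32785, 33179] [LOST]
Segment 3: SEQ = 33180, len = 512 B, covers [33180, 33691]
Segment 4: SEQ = 33692, len = 1079 B, covers [33692, 34770]
In-order data received: bytes [32039, 32784] (segments 1..1).
Segment 2 missing -> gap begins at byte 32785; later segments buffered out of order.
Cumulative ACK = next expected in-order byte = 32039 + 746 = 32785

32785


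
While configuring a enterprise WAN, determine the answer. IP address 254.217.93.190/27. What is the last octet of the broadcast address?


Given: IP = 254.217.93.190, prefix = /27
Host bits = 32 - 27 = 5
Network last octet = 190 AND mask = 160
Host part size = 2^5 - 1 = 31
Broadcast last octet = 160 OR 31 = 191

191


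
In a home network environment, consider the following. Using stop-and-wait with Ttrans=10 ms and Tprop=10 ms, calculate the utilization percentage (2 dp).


Given: Ttrans = 10 ms, Tprop = 10 ms
RTT = 2 * Tprop = 2 * 10 = 20 ms
U = Ttrans / (Ttrans + RTT)
U = 10 / (10 + 20)
U = 10 / 30 = 0.333333
U% = 33.33%

33.33


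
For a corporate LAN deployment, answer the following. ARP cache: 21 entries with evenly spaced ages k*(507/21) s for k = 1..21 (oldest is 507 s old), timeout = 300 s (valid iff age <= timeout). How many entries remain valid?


Ages are k * 507/21 s for k = 1..21 (spacing = 24.1429 s).
Entry k is valid iff k * 507/21 <= 300 iff k <= 21 * 300 / 507 = 12.4260
n_valid = floor(12.4260) = 12
(n_stale = 21 - 12 = 9)

12


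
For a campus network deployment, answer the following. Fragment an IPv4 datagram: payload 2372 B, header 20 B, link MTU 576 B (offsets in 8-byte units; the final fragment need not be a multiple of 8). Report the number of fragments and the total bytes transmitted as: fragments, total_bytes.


Max data per non-final fragment = floor((MTU - header)/8)*8 = floor((576 - 20)/8)*8 = floor(556/8)*8 = 552 B
Final fragment needs no 8-byte alignment: it can carry up to MTU - header = 556 B
Non-final fragments needed = ceil((payload - 556) / 552) = ceil(1816/552) = ceil(3.2899) = 4
Number of fragments = 4 + 1 = 5
Fragment sizes (data): 4 * 552 B + 164 B (last, 164 <= 556 OK)
Total bytes sent = payload + n_frags * header = 2372 + 5*20 = 2372 + 100 = 2472 B

5, 2472


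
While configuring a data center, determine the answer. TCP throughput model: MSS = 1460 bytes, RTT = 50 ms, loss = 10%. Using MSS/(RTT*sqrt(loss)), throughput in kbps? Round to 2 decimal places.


Given: MSS = 1460 bytes, RTT = 50 ms, loss = 10%
RTT in seconds = 50 / 1000 = 0.05
Loss rate = 10% = 0.1
sqrt(loss) = sqrt(0.1) = 0.316227766017
Throughput (bytes/s) = 1460 / (0.05 * 0.316227766017) = 92338.5077
Throughput (kbps) = 92338.5077 * 8 / 1000 = 738.708061 -> 738.71 kbps (2 dp)

738.71


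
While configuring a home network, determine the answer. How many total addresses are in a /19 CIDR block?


Given: CIDR prefix /19
Host bits = 32 - 19 = 13
Total addresses = 2^13 = 8192

8192


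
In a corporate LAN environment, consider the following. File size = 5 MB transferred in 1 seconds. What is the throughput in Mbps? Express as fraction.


Given: file = 5 MB, time = 1 s
File in Mb = 5 * 8 = 40 Mb
Throughput = 40 / 1 Mbps
Throughput = 40 Mbps

40


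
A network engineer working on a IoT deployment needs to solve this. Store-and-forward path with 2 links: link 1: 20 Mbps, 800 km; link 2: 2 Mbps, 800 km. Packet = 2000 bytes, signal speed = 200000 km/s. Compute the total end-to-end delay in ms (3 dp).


Packet = 2000 bytes = 16000 bits. Store-and-forward: sum (t_trans + t_prop) per link.
Link 1: t_trans = 16000/(20*10^6) s = 0.8000 ms; t_prop = 800/200000 s = 4.0000 ms; subtotal = 4.8000 ms
Link 2: t_trans = 16000/(2*10^6) s = 8.0000 ms; t_prop = 800/200000 s = 4.0000 ms; subtotal = 12.0000 ms
End-to-end = 4.8000 + 12.0000 = 16.8000 ms -> 16.800 ms (3 dp)

16.800


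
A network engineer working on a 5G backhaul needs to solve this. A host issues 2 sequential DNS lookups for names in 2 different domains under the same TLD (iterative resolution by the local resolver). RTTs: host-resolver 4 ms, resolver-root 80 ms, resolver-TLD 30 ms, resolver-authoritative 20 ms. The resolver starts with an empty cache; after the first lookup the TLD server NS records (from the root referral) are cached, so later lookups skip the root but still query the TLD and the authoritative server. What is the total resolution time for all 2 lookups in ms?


Lookup 1 (cold cache): local + root + TLD + auth = 4 + 80 + 30 + 20 = 134 ms
Lookups 2..2 (TLD NS cached -> skip root; new domain -> still ask TLD and auth): local + TLD + auth = 4 + 30 + 20 = 54 ms each
Remaining 1 lookups: 1 * 54 = 54 ms
Total = 134 + 54 = 188 ms

188
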